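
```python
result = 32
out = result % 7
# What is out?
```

Answer: 4

Derivation:
Trace (tracking out):
result = 32  # -> result = 32
out = result % 7  # -> out = 4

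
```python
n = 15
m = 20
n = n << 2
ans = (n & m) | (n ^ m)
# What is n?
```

Answer: 60

Derivation:
Trace (tracking n):
n = 15  # -> n = 15
m = 20  # -> m = 20
n = n << 2  # -> n = 60
ans = n & m | n ^ m  # -> ans = 60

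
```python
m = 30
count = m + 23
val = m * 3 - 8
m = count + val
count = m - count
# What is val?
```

Answer: 82

Derivation:
Trace (tracking val):
m = 30  # -> m = 30
count = m + 23  # -> count = 53
val = m * 3 - 8  # -> val = 82
m = count + val  # -> m = 135
count = m - count  # -> count = 82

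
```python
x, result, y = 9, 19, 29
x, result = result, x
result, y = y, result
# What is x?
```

Trace (tracking x):
x, result, y = (9, 19, 29)  # -> x = 9, result = 19, y = 29
x, result = (result, x)  # -> x = 19, result = 9
result, y = (y, result)  # -> result = 29, y = 9

Answer: 19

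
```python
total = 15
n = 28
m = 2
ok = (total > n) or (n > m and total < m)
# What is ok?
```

Trace (tracking ok):
total = 15  # -> total = 15
n = 28  # -> n = 28
m = 2  # -> m = 2
ok = total > n or (n > m and total < m)  # -> ok = False

Answer: False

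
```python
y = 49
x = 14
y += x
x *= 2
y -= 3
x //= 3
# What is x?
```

Answer: 9

Derivation:
Trace (tracking x):
y = 49  # -> y = 49
x = 14  # -> x = 14
y += x  # -> y = 63
x *= 2  # -> x = 28
y -= 3  # -> y = 60
x //= 3  # -> x = 9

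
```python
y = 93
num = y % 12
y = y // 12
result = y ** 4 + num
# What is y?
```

Answer: 7

Derivation:
Trace (tracking y):
y = 93  # -> y = 93
num = y % 12  # -> num = 9
y = y // 12  # -> y = 7
result = y ** 4 + num  # -> result = 2410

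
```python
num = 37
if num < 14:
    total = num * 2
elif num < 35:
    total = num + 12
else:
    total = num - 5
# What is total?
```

Trace (tracking total):
num = 37  # -> num = 37
if num < 14:  # condition is False
elif num < 35:  # condition is False
else:
    total = num - 5  # -> total = 32

Answer: 32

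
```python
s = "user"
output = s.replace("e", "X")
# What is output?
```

Trace (tracking output):
s = 'user'  # -> s = 'user'
output = s.replace('e', 'X')  # -> output = 'usXr'

Answer: 'usXr'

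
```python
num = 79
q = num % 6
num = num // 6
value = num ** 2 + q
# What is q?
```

Trace (tracking q):
num = 79  # -> num = 79
q = num % 6  # -> q = 1
num = num // 6  # -> num = 13
value = num ** 2 + q  # -> value = 170

Answer: 1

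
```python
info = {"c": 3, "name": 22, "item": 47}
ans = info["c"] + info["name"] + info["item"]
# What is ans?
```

Answer: 72

Derivation:
Trace (tracking ans):
info = {'c': 3, 'name': 22, 'item': 47}  # -> info = {'c': 3, 'name': 22, 'item': 47}
ans = info['c'] + info['name'] + info['item']  # -> ans = 72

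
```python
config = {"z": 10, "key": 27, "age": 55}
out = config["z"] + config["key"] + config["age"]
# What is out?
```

Answer: 92

Derivation:
Trace (tracking out):
config = {'z': 10, 'key': 27, 'age': 55}  # -> config = {'z': 10, 'key': 27, 'age': 55}
out = config['z'] + config['key'] + config['age']  # -> out = 92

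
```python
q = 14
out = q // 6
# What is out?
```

Answer: 2

Derivation:
Trace (tracking out):
q = 14  # -> q = 14
out = q // 6  # -> out = 2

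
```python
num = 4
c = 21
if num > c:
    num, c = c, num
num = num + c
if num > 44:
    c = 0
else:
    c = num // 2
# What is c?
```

Trace (tracking c):
num = 4  # -> num = 4
c = 21  # -> c = 21
if num > c:  # condition is False
num = num + c  # -> num = 25
if num > 44:  # condition is False
else:
    c = num // 2  # -> c = 12

Answer: 12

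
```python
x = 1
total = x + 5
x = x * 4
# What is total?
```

Trace (tracking total):
x = 1  # -> x = 1
total = x + 5  # -> total = 6
x = x * 4  # -> x = 4

Answer: 6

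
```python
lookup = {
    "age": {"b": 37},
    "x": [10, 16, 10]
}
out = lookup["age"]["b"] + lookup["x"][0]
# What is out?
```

Trace (tracking out):
lookup = {'age': {'b': 37}, 'x': [10, 16, 10]}  # -> lookup = {'age': {'b': 37}, 'x': [10, 16, 10]}
out = lookup['age']['b'] + lookup['x'][0]  # -> out = 47

Answer: 47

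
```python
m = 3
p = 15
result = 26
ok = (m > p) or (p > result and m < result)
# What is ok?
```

Trace (tracking ok):
m = 3  # -> m = 3
p = 15  # -> p = 15
result = 26  # -> result = 26
ok = m > p or (p > result and m < result)  # -> ok = False

Answer: False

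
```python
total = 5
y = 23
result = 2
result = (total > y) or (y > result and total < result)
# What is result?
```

Answer: False

Derivation:
Trace (tracking result):
total = 5  # -> total = 5
y = 23  # -> y = 23
result = 2  # -> result = 2
result = total > y or (y > result and total < result)  # -> result = False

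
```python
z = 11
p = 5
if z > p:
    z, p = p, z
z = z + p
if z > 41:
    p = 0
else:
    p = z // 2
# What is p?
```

Trace (tracking p):
z = 11  # -> z = 11
p = 5  # -> p = 5
if z > p:  # condition is True
    z, p = (p, z)  # -> z = 5, p = 11
z = z + p  # -> z = 16
if z > 41:  # condition is False
else:
    p = z // 2  # -> p = 8

Answer: 8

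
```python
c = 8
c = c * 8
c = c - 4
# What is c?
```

Trace (tracking c):
c = 8  # -> c = 8
c = c * 8  # -> c = 64
c = c - 4  # -> c = 60

Answer: 60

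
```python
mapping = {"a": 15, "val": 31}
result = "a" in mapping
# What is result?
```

Answer: True

Derivation:
Trace (tracking result):
mapping = {'a': 15, 'val': 31}  # -> mapping = {'a': 15, 'val': 31}
result = 'a' in mapping  # -> result = True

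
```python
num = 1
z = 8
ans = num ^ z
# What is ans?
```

Trace (tracking ans):
num = 1  # -> num = 1
z = 8  # -> z = 8
ans = num ^ z  # -> ans = 9

Answer: 9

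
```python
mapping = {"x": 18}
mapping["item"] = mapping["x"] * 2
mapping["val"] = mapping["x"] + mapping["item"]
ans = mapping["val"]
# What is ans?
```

Answer: 54

Derivation:
Trace (tracking ans):
mapping = {'x': 18}  # -> mapping = {'x': 18}
mapping['item'] = mapping['x'] * 2  # -> mapping = {'x': 18, 'item': 36}
mapping['val'] = mapping['x'] + mapping['item']  # -> mapping = {'x': 18, 'item': 36, 'val': 54}
ans = mapping['val']  # -> ans = 54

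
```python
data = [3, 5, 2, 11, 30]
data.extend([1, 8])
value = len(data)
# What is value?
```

Answer: 7

Derivation:
Trace (tracking value):
data = [3, 5, 2, 11, 30]  # -> data = [3, 5, 2, 11, 30]
data.extend([1, 8])  # -> data = [3, 5, 2, 11, 30, 1, 8]
value = len(data)  # -> value = 7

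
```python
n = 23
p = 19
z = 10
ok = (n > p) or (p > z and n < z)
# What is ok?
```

Answer: True

Derivation:
Trace (tracking ok):
n = 23  # -> n = 23
p = 19  # -> p = 19
z = 10  # -> z = 10
ok = n > p or (p > z and n < z)  # -> ok = True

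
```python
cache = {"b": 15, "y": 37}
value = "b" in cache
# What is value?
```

Trace (tracking value):
cache = {'b': 15, 'y': 37}  # -> cache = {'b': 15, 'y': 37}
value = 'b' in cache  # -> value = True

Answer: True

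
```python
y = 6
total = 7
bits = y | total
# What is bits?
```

Answer: 7

Derivation:
Trace (tracking bits):
y = 6  # -> y = 6
total = 7  # -> total = 7
bits = y | total  # -> bits = 7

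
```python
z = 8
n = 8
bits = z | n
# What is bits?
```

Answer: 8

Derivation:
Trace (tracking bits):
z = 8  # -> z = 8
n = 8  # -> n = 8
bits = z | n  # -> bits = 8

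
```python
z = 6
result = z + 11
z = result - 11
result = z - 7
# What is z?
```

Answer: 6

Derivation:
Trace (tracking z):
z = 6  # -> z = 6
result = z + 11  # -> result = 17
z = result - 11  # -> z = 6
result = z - 7  # -> result = -1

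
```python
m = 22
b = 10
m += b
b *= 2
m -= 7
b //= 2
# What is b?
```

Trace (tracking b):
m = 22  # -> m = 22
b = 10  # -> b = 10
m += b  # -> m = 32
b *= 2  # -> b = 20
m -= 7  # -> m = 25
b //= 2  # -> b = 10

Answer: 10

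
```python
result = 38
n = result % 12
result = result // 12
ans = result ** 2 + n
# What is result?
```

Answer: 3

Derivation:
Trace (tracking result):
result = 38  # -> result = 38
n = result % 12  # -> n = 2
result = result // 12  # -> result = 3
ans = result ** 2 + n  # -> ans = 11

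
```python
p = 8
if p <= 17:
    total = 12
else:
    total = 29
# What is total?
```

Answer: 12

Derivation:
Trace (tracking total):
p = 8  # -> p = 8
if p <= 17:  # condition is True
    total = 12  # -> total = 12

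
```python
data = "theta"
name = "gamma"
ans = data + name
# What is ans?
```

Trace (tracking ans):
data = 'theta'  # -> data = 'theta'
name = 'gamma'  # -> name = 'gamma'
ans = data + name  # -> ans = 'thetagamma'

Answer: 'thetagamma'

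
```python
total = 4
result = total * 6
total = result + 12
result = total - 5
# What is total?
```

Answer: 36

Derivation:
Trace (tracking total):
total = 4  # -> total = 4
result = total * 6  # -> result = 24
total = result + 12  # -> total = 36
result = total - 5  # -> result = 31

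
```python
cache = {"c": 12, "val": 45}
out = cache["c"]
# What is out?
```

Answer: 12

Derivation:
Trace (tracking out):
cache = {'c': 12, 'val': 45}  # -> cache = {'c': 12, 'val': 45}
out = cache['c']  # -> out = 12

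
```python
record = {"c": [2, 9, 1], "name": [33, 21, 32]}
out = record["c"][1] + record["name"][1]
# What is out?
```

Trace (tracking out):
record = {'c': [2, 9, 1], 'name': [33, 21, 32]}  # -> record = {'c': [2, 9, 1], 'name': [33, 21, 32]}
out = record['c'][1] + record['name'][1]  # -> out = 30

Answer: 30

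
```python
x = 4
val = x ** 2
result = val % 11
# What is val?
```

Answer: 16

Derivation:
Trace (tracking val):
x = 4  # -> x = 4
val = x ** 2  # -> val = 16
result = val % 11  # -> result = 5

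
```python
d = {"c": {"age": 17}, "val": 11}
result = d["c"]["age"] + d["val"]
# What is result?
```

Answer: 28

Derivation:
Trace (tracking result):
d = {'c': {'age': 17}, 'val': 11}  # -> d = {'c': {'age': 17}, 'val': 11}
result = d['c']['age'] + d['val']  # -> result = 28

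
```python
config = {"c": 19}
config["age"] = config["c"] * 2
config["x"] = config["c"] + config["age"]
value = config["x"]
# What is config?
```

Trace (tracking config):
config = {'c': 19}  # -> config = {'c': 19}
config['age'] = config['c'] * 2  # -> config = {'c': 19, 'age': 38}
config['x'] = config['c'] + config['age']  # -> config = {'c': 19, 'age': 38, 'x': 57}
value = config['x']  # -> value = 57

Answer: {'c': 19, 'age': 38, 'x': 57}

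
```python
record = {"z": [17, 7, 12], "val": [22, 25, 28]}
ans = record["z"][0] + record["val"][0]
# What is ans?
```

Answer: 39

Derivation:
Trace (tracking ans):
record = {'z': [17, 7, 12], 'val': [22, 25, 28]}  # -> record = {'z': [17, 7, 12], 'val': [22, 25, 28]}
ans = record['z'][0] + record['val'][0]  # -> ans = 39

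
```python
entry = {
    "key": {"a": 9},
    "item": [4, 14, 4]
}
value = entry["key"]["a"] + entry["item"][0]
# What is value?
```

Trace (tracking value):
entry = {'key': {'a': 9}, 'item': [4, 14, 4]}  # -> entry = {'key': {'a': 9}, 'item': [4, 14, 4]}
value = entry['key']['a'] + entry['item'][0]  # -> value = 13

Answer: 13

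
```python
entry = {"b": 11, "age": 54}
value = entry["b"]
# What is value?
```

Answer: 11

Derivation:
Trace (tracking value):
entry = {'b': 11, 'age': 54}  # -> entry = {'b': 11, 'age': 54}
value = entry['b']  # -> value = 11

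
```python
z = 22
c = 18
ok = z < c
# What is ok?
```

Trace (tracking ok):
z = 22  # -> z = 22
c = 18  # -> c = 18
ok = z < c  # -> ok = False

Answer: False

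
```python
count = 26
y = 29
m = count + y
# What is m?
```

Answer: 55

Derivation:
Trace (tracking m):
count = 26  # -> count = 26
y = 29  # -> y = 29
m = count + y  # -> m = 55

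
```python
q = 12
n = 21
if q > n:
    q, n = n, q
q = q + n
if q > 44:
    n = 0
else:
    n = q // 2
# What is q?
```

Trace (tracking q):
q = 12  # -> q = 12
n = 21  # -> n = 21
if q > n:  # condition is False
q = q + n  # -> q = 33
if q > 44:  # condition is False
else:
    n = q // 2  # -> n = 16

Answer: 33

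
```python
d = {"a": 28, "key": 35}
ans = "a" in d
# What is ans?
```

Answer: True

Derivation:
Trace (tracking ans):
d = {'a': 28, 'key': 35}  # -> d = {'a': 28, 'key': 35}
ans = 'a' in d  # -> ans = True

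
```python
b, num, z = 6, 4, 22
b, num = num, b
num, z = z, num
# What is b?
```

Trace (tracking b):
b, num, z = (6, 4, 22)  # -> b = 6, num = 4, z = 22
b, num = (num, b)  # -> b = 4, num = 6
num, z = (z, num)  # -> num = 22, z = 6

Answer: 4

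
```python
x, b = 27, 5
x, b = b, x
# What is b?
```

Trace (tracking b):
x, b = (27, 5)  # -> x = 27, b = 5
x, b = (b, x)  # -> x = 5, b = 27

Answer: 27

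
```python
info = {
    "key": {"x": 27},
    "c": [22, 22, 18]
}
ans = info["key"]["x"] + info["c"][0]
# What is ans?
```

Answer: 49

Derivation:
Trace (tracking ans):
info = {'key': {'x': 27}, 'c': [22, 22, 18]}  # -> info = {'key': {'x': 27}, 'c': [22, 22, 18]}
ans = info['key']['x'] + info['c'][0]  # -> ans = 49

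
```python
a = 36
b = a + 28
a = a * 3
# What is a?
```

Answer: 108

Derivation:
Trace (tracking a):
a = 36  # -> a = 36
b = a + 28  # -> b = 64
a = a * 3  # -> a = 108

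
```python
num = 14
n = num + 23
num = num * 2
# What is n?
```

Trace (tracking n):
num = 14  # -> num = 14
n = num + 23  # -> n = 37
num = num * 2  # -> num = 28

Answer: 37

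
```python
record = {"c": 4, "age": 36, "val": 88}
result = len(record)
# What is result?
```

Answer: 3

Derivation:
Trace (tracking result):
record = {'c': 4, 'age': 36, 'val': 88}  # -> record = {'c': 4, 'age': 36, 'val': 88}
result = len(record)  # -> result = 3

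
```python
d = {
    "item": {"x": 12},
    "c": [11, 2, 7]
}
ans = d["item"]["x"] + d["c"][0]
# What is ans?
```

Answer: 23

Derivation:
Trace (tracking ans):
d = {'item': {'x': 12}, 'c': [11, 2, 7]}  # -> d = {'item': {'x': 12}, 'c': [11, 2, 7]}
ans = d['item']['x'] + d['c'][0]  # -> ans = 23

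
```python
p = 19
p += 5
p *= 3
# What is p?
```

Trace (tracking p):
p = 19  # -> p = 19
p += 5  # -> p = 24
p *= 3  # -> p = 72

Answer: 72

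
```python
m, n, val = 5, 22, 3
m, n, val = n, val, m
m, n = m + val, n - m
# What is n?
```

Trace (tracking n):
m, n, val = (5, 22, 3)  # -> m = 5, n = 22, val = 3
m, n, val = (n, val, m)  # -> m = 22, n = 3, val = 5
m, n = (m + val, n - m)  # -> m = 27, n = -19

Answer: -19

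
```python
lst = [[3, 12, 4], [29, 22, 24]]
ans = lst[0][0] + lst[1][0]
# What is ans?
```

Trace (tracking ans):
lst = [[3, 12, 4], [29, 22, 24]]  # -> lst = [[3, 12, 4], [29, 22, 24]]
ans = lst[0][0] + lst[1][0]  # -> ans = 32

Answer: 32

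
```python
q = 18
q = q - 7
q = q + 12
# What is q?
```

Answer: 23

Derivation:
Trace (tracking q):
q = 18  # -> q = 18
q = q - 7  # -> q = 11
q = q + 12  # -> q = 23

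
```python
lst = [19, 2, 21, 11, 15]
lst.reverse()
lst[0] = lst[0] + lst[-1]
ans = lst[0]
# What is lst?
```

Trace (tracking lst):
lst = [19, 2, 21, 11, 15]  # -> lst = [19, 2, 21, 11, 15]
lst.reverse()  # -> lst = [15, 11, 21, 2, 19]
lst[0] = lst[0] + lst[-1]  # -> lst = [34, 11, 21, 2, 19]
ans = lst[0]  # -> ans = 34

Answer: [34, 11, 21, 2, 19]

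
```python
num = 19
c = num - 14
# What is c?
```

Trace (tracking c):
num = 19  # -> num = 19
c = num - 14  # -> c = 5

Answer: 5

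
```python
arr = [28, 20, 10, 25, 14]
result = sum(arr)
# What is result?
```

Answer: 97

Derivation:
Trace (tracking result):
arr = [28, 20, 10, 25, 14]  # -> arr = [28, 20, 10, 25, 14]
result = sum(arr)  # -> result = 97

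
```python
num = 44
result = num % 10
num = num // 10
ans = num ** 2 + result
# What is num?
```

Trace (tracking num):
num = 44  # -> num = 44
result = num % 10  # -> result = 4
num = num // 10  # -> num = 4
ans = num ** 2 + result  # -> ans = 20

Answer: 4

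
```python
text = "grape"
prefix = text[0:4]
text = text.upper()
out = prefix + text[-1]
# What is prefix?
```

Answer: 'grap'

Derivation:
Trace (tracking prefix):
text = 'grape'  # -> text = 'grape'
prefix = text[0:4]  # -> prefix = 'grap'
text = text.upper()  # -> text = 'GRAPE'
out = prefix + text[-1]  # -> out = 'grapE'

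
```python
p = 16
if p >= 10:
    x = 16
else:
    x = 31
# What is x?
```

Trace (tracking x):
p = 16  # -> p = 16
if p >= 10:  # condition is True
    x = 16  # -> x = 16

Answer: 16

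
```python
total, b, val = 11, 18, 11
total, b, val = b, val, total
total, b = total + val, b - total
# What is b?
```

Trace (tracking b):
total, b, val = (11, 18, 11)  # -> total = 11, b = 18, val = 11
total, b, val = (b, val, total)  # -> total = 18, b = 11, val = 11
total, b = (total + val, b - total)  # -> total = 29, b = -7

Answer: -7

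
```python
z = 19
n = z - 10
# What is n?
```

Answer: 9

Derivation:
Trace (tracking n):
z = 19  # -> z = 19
n = z - 10  # -> n = 9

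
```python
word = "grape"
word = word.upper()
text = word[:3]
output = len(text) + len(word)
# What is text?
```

Answer: 'GRA'

Derivation:
Trace (tracking text):
word = 'grape'  # -> word = 'grape'
word = word.upper()  # -> word = 'GRAPE'
text = word[:3]  # -> text = 'GRA'
output = len(text) + len(word)  # -> output = 8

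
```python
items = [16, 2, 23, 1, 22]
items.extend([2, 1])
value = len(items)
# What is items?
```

Trace (tracking items):
items = [16, 2, 23, 1, 22]  # -> items = [16, 2, 23, 1, 22]
items.extend([2, 1])  # -> items = [16, 2, 23, 1, 22, 2, 1]
value = len(items)  # -> value = 7

Answer: [16, 2, 23, 1, 22, 2, 1]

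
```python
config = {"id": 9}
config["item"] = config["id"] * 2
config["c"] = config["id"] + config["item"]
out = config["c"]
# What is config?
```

Trace (tracking config):
config = {'id': 9}  # -> config = {'id': 9}
config['item'] = config['id'] * 2  # -> config = {'id': 9, 'item': 18}
config['c'] = config['id'] + config['item']  # -> config = {'id': 9, 'item': 18, 'c': 27}
out = config['c']  # -> out = 27

Answer: {'id': 9, 'item': 18, 'c': 27}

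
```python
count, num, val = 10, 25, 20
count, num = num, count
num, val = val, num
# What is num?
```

Trace (tracking num):
count, num, val = (10, 25, 20)  # -> count = 10, num = 25, val = 20
count, num = (num, count)  # -> count = 25, num = 10
num, val = (val, num)  # -> num = 20, val = 10

Answer: 20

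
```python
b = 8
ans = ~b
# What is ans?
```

Answer: -9

Derivation:
Trace (tracking ans):
b = 8  # -> b = 8
ans = ~b  # -> ans = -9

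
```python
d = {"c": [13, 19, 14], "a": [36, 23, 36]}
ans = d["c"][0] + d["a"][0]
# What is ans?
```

Answer: 49

Derivation:
Trace (tracking ans):
d = {'c': [13, 19, 14], 'a': [36, 23, 36]}  # -> d = {'c': [13, 19, 14], 'a': [36, 23, 36]}
ans = d['c'][0] + d['a'][0]  # -> ans = 49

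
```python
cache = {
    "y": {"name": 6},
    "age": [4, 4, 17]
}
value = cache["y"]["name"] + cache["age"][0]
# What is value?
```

Trace (tracking value):
cache = {'y': {'name': 6}, 'age': [4, 4, 17]}  # -> cache = {'y': {'name': 6}, 'age': [4, 4, 17]}
value = cache['y']['name'] + cache['age'][0]  # -> value = 10

Answer: 10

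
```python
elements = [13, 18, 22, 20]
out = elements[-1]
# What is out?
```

Answer: 20

Derivation:
Trace (tracking out):
elements = [13, 18, 22, 20]  # -> elements = [13, 18, 22, 20]
out = elements[-1]  # -> out = 20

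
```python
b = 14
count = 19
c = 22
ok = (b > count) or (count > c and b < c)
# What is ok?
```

Answer: False

Derivation:
Trace (tracking ok):
b = 14  # -> b = 14
count = 19  # -> count = 19
c = 22  # -> c = 22
ok = b > count or (count > c and b < c)  # -> ok = False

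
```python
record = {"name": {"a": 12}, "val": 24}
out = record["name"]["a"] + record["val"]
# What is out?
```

Trace (tracking out):
record = {'name': {'a': 12}, 'val': 24}  # -> record = {'name': {'a': 12}, 'val': 24}
out = record['name']['a'] + record['val']  # -> out = 36

Answer: 36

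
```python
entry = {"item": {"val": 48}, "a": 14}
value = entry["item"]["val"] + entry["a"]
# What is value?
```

Answer: 62

Derivation:
Trace (tracking value):
entry = {'item': {'val': 48}, 'a': 14}  # -> entry = {'item': {'val': 48}, 'a': 14}
value = entry['item']['val'] + entry['a']  # -> value = 62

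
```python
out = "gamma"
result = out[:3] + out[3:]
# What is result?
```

Answer: 'gamma'

Derivation:
Trace (tracking result):
out = 'gamma'  # -> out = 'gamma'
result = out[:3] + out[3:]  # -> result = 'gamma'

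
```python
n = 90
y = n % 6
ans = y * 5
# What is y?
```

Answer: 0

Derivation:
Trace (tracking y):
n = 90  # -> n = 90
y = n % 6  # -> y = 0
ans = y * 5  # -> ans = 0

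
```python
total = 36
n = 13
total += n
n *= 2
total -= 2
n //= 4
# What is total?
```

Answer: 47

Derivation:
Trace (tracking total):
total = 36  # -> total = 36
n = 13  # -> n = 13
total += n  # -> total = 49
n *= 2  # -> n = 26
total -= 2  # -> total = 47
n //= 4  # -> n = 6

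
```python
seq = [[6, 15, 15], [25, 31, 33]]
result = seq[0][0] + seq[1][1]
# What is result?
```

Trace (tracking result):
seq = [[6, 15, 15], [25, 31, 33]]  # -> seq = [[6, 15, 15], [25, 31, 33]]
result = seq[0][0] + seq[1][1]  # -> result = 37

Answer: 37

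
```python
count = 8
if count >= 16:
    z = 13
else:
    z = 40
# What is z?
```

Answer: 40

Derivation:
Trace (tracking z):
count = 8  # -> count = 8
if count >= 16:  # condition is False
else:
    z = 40  # -> z = 40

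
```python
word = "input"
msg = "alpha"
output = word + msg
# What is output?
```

Trace (tracking output):
word = 'input'  # -> word = 'input'
msg = 'alpha'  # -> msg = 'alpha'
output = word + msg  # -> output = 'inputalpha'

Answer: 'inputalpha'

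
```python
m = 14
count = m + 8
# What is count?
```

Answer: 22

Derivation:
Trace (tracking count):
m = 14  # -> m = 14
count = m + 8  # -> count = 22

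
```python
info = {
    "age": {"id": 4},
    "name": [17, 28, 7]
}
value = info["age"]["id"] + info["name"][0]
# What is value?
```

Trace (tracking value):
info = {'age': {'id': 4}, 'name': [17, 28, 7]}  # -> info = {'age': {'id': 4}, 'name': [17, 28, 7]}
value = info['age']['id'] + info['name'][0]  # -> value = 21

Answer: 21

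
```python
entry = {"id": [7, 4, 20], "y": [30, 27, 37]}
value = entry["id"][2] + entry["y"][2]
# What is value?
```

Trace (tracking value):
entry = {'id': [7, 4, 20], 'y': [30, 27, 37]}  # -> entry = {'id': [7, 4, 20], 'y': [30, 27, 37]}
value = entry['id'][2] + entry['y'][2]  # -> value = 57

Answer: 57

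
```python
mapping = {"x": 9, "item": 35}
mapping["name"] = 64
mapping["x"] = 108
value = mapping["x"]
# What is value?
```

Trace (tracking value):
mapping = {'x': 9, 'item': 35}  # -> mapping = {'x': 9, 'item': 35}
mapping['name'] = 64  # -> mapping = {'x': 9, 'item': 35, 'name': 64}
mapping['x'] = 108  # -> mapping = {'x': 108, 'item': 35, 'name': 64}
value = mapping['x']  # -> value = 108

Answer: 108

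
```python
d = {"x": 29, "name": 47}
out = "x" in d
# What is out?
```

Answer: True

Derivation:
Trace (tracking out):
d = {'x': 29, 'name': 47}  # -> d = {'x': 29, 'name': 47}
out = 'x' in d  # -> out = True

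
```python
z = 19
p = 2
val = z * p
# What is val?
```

Answer: 38

Derivation:
Trace (tracking val):
z = 19  # -> z = 19
p = 2  # -> p = 2
val = z * p  # -> val = 38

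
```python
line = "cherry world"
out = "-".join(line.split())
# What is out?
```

Answer: 'cherry-world'

Derivation:
Trace (tracking out):
line = 'cherry world'  # -> line = 'cherry world'
out = '-'.join(line.split())  # -> out = 'cherry-world'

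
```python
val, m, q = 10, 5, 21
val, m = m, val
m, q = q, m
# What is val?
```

Answer: 5

Derivation:
Trace (tracking val):
val, m, q = (10, 5, 21)  # -> val = 10, m = 5, q = 21
val, m = (m, val)  # -> val = 5, m = 10
m, q = (q, m)  # -> m = 21, q = 10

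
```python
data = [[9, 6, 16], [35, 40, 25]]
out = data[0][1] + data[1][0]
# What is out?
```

Trace (tracking out):
data = [[9, 6, 16], [35, 40, 25]]  # -> data = [[9, 6, 16], [35, 40, 25]]
out = data[0][1] + data[1][0]  # -> out = 41

Answer: 41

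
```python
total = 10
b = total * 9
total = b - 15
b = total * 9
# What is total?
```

Answer: 75

Derivation:
Trace (tracking total):
total = 10  # -> total = 10
b = total * 9  # -> b = 90
total = b - 15  # -> total = 75
b = total * 9  # -> b = 675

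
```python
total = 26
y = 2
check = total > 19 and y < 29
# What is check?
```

Answer: True

Derivation:
Trace (tracking check):
total = 26  # -> total = 26
y = 2  # -> y = 2
check = total > 19 and y < 29  # -> check = True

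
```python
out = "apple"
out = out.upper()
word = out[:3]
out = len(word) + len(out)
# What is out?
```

Answer: 8

Derivation:
Trace (tracking out):
out = 'apple'  # -> out = 'apple'
out = out.upper()  # -> out = 'APPLE'
word = out[:3]  # -> word = 'APP'
out = len(word) + len(out)  # -> out = 8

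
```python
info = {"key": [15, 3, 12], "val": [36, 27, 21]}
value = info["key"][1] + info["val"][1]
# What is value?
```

Answer: 30

Derivation:
Trace (tracking value):
info = {'key': [15, 3, 12], 'val': [36, 27, 21]}  # -> info = {'key': [15, 3, 12], 'val': [36, 27, 21]}
value = info['key'][1] + info['val'][1]  # -> value = 30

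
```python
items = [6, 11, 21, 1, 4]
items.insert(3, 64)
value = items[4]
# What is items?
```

Trace (tracking items):
items = [6, 11, 21, 1, 4]  # -> items = [6, 11, 21, 1, 4]
items.insert(3, 64)  # -> items = [6, 11, 21, 64, 1, 4]
value = items[4]  # -> value = 1

Answer: [6, 11, 21, 64, 1, 4]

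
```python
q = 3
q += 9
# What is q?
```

Trace (tracking q):
q = 3  # -> q = 3
q += 9  # -> q = 12

Answer: 12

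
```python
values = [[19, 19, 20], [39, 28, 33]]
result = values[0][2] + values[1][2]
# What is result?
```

Answer: 53

Derivation:
Trace (tracking result):
values = [[19, 19, 20], [39, 28, 33]]  # -> values = [[19, 19, 20], [39, 28, 33]]
result = values[0][2] + values[1][2]  # -> result = 53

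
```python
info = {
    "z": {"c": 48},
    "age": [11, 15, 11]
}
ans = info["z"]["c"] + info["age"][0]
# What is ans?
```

Answer: 59

Derivation:
Trace (tracking ans):
info = {'z': {'c': 48}, 'age': [11, 15, 11]}  # -> info = {'z': {'c': 48}, 'age': [11, 15, 11]}
ans = info['z']['c'] + info['age'][0]  # -> ans = 59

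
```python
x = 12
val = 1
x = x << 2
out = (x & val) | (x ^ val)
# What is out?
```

Answer: 49

Derivation:
Trace (tracking out):
x = 12  # -> x = 12
val = 1  # -> val = 1
x = x << 2  # -> x = 48
out = x & val | x ^ val  # -> out = 49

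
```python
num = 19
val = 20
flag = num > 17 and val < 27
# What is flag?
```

Trace (tracking flag):
num = 19  # -> num = 19
val = 20  # -> val = 20
flag = num > 17 and val < 27  # -> flag = True

Answer: True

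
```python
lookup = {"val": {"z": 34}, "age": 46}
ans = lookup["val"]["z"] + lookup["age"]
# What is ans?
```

Trace (tracking ans):
lookup = {'val': {'z': 34}, 'age': 46}  # -> lookup = {'val': {'z': 34}, 'age': 46}
ans = lookup['val']['z'] + lookup['age']  # -> ans = 80

Answer: 80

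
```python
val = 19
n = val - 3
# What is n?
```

Trace (tracking n):
val = 19  # -> val = 19
n = val - 3  # -> n = 16

Answer: 16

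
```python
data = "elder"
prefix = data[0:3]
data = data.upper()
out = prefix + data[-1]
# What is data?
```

Answer: 'ELDER'

Derivation:
Trace (tracking data):
data = 'elder'  # -> data = 'elder'
prefix = data[0:3]  # -> prefix = 'eld'
data = data.upper()  # -> data = 'ELDER'
out = prefix + data[-1]  # -> out = 'eldR'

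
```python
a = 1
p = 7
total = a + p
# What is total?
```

Answer: 8

Derivation:
Trace (tracking total):
a = 1  # -> a = 1
p = 7  # -> p = 7
total = a + p  # -> total = 8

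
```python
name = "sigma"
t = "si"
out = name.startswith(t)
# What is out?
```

Answer: True

Derivation:
Trace (tracking out):
name = 'sigma'  # -> name = 'sigma'
t = 'si'  # -> t = 'si'
out = name.startswith(t)  # -> out = True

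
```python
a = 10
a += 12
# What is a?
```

Trace (tracking a):
a = 10  # -> a = 10
a += 12  # -> a = 22

Answer: 22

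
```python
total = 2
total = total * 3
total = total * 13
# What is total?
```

Trace (tracking total):
total = 2  # -> total = 2
total = total * 3  # -> total = 6
total = total * 13  # -> total = 78

Answer: 78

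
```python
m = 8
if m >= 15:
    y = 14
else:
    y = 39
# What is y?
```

Answer: 39

Derivation:
Trace (tracking y):
m = 8  # -> m = 8
if m >= 15:  # condition is False
else:
    y = 39  # -> y = 39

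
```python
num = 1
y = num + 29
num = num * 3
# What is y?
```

Trace (tracking y):
num = 1  # -> num = 1
y = num + 29  # -> y = 30
num = num * 3  # -> num = 3

Answer: 30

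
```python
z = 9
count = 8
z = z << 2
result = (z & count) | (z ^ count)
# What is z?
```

Trace (tracking z):
z = 9  # -> z = 9
count = 8  # -> count = 8
z = z << 2  # -> z = 36
result = z & count | z ^ count  # -> result = 44

Answer: 36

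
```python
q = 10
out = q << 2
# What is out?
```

Trace (tracking out):
q = 10  # -> q = 10
out = q << 2  # -> out = 40

Answer: 40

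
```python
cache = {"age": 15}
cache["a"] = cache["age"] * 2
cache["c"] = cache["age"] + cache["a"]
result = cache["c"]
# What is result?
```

Answer: 45

Derivation:
Trace (tracking result):
cache = {'age': 15}  # -> cache = {'age': 15}
cache['a'] = cache['age'] * 2  # -> cache = {'age': 15, 'a': 30}
cache['c'] = cache['age'] + cache['a']  # -> cache = {'age': 15, 'a': 30, 'c': 45}
result = cache['c']  # -> result = 45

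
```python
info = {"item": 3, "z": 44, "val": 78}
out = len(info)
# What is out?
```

Trace (tracking out):
info = {'item': 3, 'z': 44, 'val': 78}  # -> info = {'item': 3, 'z': 44, 'val': 78}
out = len(info)  # -> out = 3

Answer: 3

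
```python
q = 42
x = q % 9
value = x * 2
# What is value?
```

Trace (tracking value):
q = 42  # -> q = 42
x = q % 9  # -> x = 6
value = x * 2  # -> value = 12

Answer: 12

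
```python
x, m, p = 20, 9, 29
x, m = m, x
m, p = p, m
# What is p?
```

Answer: 20

Derivation:
Trace (tracking p):
x, m, p = (20, 9, 29)  # -> x = 20, m = 9, p = 29
x, m = (m, x)  # -> x = 9, m = 20
m, p = (p, m)  # -> m = 29, p = 20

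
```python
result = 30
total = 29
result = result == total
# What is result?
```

Trace (tracking result):
result = 30  # -> result = 30
total = 29  # -> total = 29
result = result == total  # -> result = False

Answer: False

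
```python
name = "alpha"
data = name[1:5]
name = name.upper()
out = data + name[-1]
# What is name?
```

Trace (tracking name):
name = 'alpha'  # -> name = 'alpha'
data = name[1:5]  # -> data = 'lpha'
name = name.upper()  # -> name = 'ALPHA'
out = data + name[-1]  # -> out = 'lphaA'

Answer: 'ALPHA'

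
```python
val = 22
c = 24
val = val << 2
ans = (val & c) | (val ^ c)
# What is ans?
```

Answer: 88

Derivation:
Trace (tracking ans):
val = 22  # -> val = 22
c = 24  # -> c = 24
val = val << 2  # -> val = 88
ans = val & c | val ^ c  # -> ans = 88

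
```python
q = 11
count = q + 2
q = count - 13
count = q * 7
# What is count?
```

Trace (tracking count):
q = 11  # -> q = 11
count = q + 2  # -> count = 13
q = count - 13  # -> q = 0
count = q * 7  # -> count = 0

Answer: 0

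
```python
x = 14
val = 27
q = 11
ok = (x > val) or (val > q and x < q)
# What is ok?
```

Answer: False

Derivation:
Trace (tracking ok):
x = 14  # -> x = 14
val = 27  # -> val = 27
q = 11  # -> q = 11
ok = x > val or (val > q and x < q)  # -> ok = False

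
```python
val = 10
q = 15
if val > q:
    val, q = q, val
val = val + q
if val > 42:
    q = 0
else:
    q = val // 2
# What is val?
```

Answer: 25

Derivation:
Trace (tracking val):
val = 10  # -> val = 10
q = 15  # -> q = 15
if val > q:  # condition is False
val = val + q  # -> val = 25
if val > 42:  # condition is False
else:
    q = val // 2  # -> q = 12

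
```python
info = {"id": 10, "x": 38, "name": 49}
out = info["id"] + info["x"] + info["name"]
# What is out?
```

Trace (tracking out):
info = {'id': 10, 'x': 38, 'name': 49}  # -> info = {'id': 10, 'x': 38, 'name': 49}
out = info['id'] + info['x'] + info['name']  # -> out = 97

Answer: 97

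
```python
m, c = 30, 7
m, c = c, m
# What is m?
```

Answer: 7

Derivation:
Trace (tracking m):
m, c = (30, 7)  # -> m = 30, c = 7
m, c = (c, m)  # -> m = 7, c = 30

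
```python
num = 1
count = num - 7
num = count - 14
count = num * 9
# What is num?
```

Answer: -20

Derivation:
Trace (tracking num):
num = 1  # -> num = 1
count = num - 7  # -> count = -6
num = count - 14  # -> num = -20
count = num * 9  # -> count = -180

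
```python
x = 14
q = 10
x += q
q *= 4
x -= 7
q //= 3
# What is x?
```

Trace (tracking x):
x = 14  # -> x = 14
q = 10  # -> q = 10
x += q  # -> x = 24
q *= 4  # -> q = 40
x -= 7  # -> x = 17
q //= 3  # -> q = 13

Answer: 17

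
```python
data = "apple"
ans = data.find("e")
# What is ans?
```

Answer: 4

Derivation:
Trace (tracking ans):
data = 'apple'  # -> data = 'apple'
ans = data.find('e')  # -> ans = 4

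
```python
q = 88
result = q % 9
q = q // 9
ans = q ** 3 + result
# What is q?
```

Answer: 9

Derivation:
Trace (tracking q):
q = 88  # -> q = 88
result = q % 9  # -> result = 7
q = q // 9  # -> q = 9
ans = q ** 3 + result  # -> ans = 736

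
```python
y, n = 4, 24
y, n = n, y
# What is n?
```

Answer: 4

Derivation:
Trace (tracking n):
y, n = (4, 24)  # -> y = 4, n = 24
y, n = (n, y)  # -> y = 24, n = 4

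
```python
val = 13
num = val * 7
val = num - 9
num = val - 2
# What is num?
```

Trace (tracking num):
val = 13  # -> val = 13
num = val * 7  # -> num = 91
val = num - 9  # -> val = 82
num = val - 2  # -> num = 80

Answer: 80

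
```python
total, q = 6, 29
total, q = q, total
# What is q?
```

Answer: 6

Derivation:
Trace (tracking q):
total, q = (6, 29)  # -> total = 6, q = 29
total, q = (q, total)  # -> total = 29, q = 6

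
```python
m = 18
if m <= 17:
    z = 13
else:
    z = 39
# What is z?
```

Trace (tracking z):
m = 18  # -> m = 18
if m <= 17:  # condition is False
else:
    z = 39  # -> z = 39

Answer: 39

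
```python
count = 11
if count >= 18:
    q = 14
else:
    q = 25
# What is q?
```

Trace (tracking q):
count = 11  # -> count = 11
if count >= 18:  # condition is False
else:
    q = 25  # -> q = 25

Answer: 25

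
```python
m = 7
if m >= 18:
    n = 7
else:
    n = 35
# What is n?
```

Answer: 35

Derivation:
Trace (tracking n):
m = 7  # -> m = 7
if m >= 18:  # condition is False
else:
    n = 35  # -> n = 35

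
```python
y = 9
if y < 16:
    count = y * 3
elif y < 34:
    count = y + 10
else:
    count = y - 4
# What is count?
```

Trace (tracking count):
y = 9  # -> y = 9
if y < 16:  # condition is True
    count = y * 3  # -> count = 27

Answer: 27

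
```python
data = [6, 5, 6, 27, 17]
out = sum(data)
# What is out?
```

Trace (tracking out):
data = [6, 5, 6, 27, 17]  # -> data = [6, 5, 6, 27, 17]
out = sum(data)  # -> out = 61

Answer: 61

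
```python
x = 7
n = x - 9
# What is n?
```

Trace (tracking n):
x = 7  # -> x = 7
n = x - 9  # -> n = -2

Answer: -2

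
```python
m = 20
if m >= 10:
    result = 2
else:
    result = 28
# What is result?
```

Trace (tracking result):
m = 20  # -> m = 20
if m >= 10:  # condition is True
    result = 2  # -> result = 2

Answer: 2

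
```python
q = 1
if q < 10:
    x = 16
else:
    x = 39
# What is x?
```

Answer: 16

Derivation:
Trace (tracking x):
q = 1  # -> q = 1
if q < 10:  # condition is True
    x = 16  # -> x = 16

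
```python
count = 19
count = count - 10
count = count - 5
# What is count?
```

Answer: 4

Derivation:
Trace (tracking count):
count = 19  # -> count = 19
count = count - 10  # -> count = 9
count = count - 5  # -> count = 4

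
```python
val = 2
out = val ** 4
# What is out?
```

Trace (tracking out):
val = 2  # -> val = 2
out = val ** 4  # -> out = 16

Answer: 16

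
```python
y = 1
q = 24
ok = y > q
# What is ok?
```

Trace (tracking ok):
y = 1  # -> y = 1
q = 24  # -> q = 24
ok = y > q  # -> ok = False

Answer: False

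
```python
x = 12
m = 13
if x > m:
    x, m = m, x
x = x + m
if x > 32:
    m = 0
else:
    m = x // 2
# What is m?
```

Answer: 12

Derivation:
Trace (tracking m):
x = 12  # -> x = 12
m = 13  # -> m = 13
if x > m:  # condition is False
x = x + m  # -> x = 25
if x > 32:  # condition is False
else:
    m = x // 2  # -> m = 12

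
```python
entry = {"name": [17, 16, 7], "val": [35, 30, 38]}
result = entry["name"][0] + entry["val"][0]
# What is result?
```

Answer: 52

Derivation:
Trace (tracking result):
entry = {'name': [17, 16, 7], 'val': [35, 30, 38]}  # -> entry = {'name': [17, 16, 7], 'val': [35, 30, 38]}
result = entry['name'][0] + entry['val'][0]  # -> result = 52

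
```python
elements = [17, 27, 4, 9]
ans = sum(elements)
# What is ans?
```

Answer: 57

Derivation:
Trace (tracking ans):
elements = [17, 27, 4, 9]  # -> elements = [17, 27, 4, 9]
ans = sum(elements)  # -> ans = 57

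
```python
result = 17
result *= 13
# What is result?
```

Trace (tracking result):
result = 17  # -> result = 17
result *= 13  # -> result = 221

Answer: 221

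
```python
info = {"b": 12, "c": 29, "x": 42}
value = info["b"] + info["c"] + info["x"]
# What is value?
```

Answer: 83

Derivation:
Trace (tracking value):
info = {'b': 12, 'c': 29, 'x': 42}  # -> info = {'b': 12, 'c': 29, 'x': 42}
value = info['b'] + info['c'] + info['x']  # -> value = 83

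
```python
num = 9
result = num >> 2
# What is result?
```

Answer: 2

Derivation:
Trace (tracking result):
num = 9  # -> num = 9
result = num >> 2  # -> result = 2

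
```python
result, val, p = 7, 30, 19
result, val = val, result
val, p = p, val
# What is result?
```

Answer: 30

Derivation:
Trace (tracking result):
result, val, p = (7, 30, 19)  # -> result = 7, val = 30, p = 19
result, val = (val, result)  # -> result = 30, val = 7
val, p = (p, val)  # -> val = 19, p = 7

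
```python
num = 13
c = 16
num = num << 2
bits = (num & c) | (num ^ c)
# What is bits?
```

Answer: 52

Derivation:
Trace (tracking bits):
num = 13  # -> num = 13
c = 16  # -> c = 16
num = num << 2  # -> num = 52
bits = num & c | num ^ c  # -> bits = 52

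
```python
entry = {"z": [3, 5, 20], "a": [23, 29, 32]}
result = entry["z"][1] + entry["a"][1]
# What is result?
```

Answer: 34

Derivation:
Trace (tracking result):
entry = {'z': [3, 5, 20], 'a': [23, 29, 32]}  # -> entry = {'z': [3, 5, 20], 'a': [23, 29, 32]}
result = entry['z'][1] + entry['a'][1]  # -> result = 34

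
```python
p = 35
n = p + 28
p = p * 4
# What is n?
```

Trace (tracking n):
p = 35  # -> p = 35
n = p + 28  # -> n = 63
p = p * 4  # -> p = 140

Answer: 63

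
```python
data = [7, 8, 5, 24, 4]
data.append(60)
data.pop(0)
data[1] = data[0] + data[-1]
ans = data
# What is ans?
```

Trace (tracking ans):
data = [7, 8, 5, 24, 4]  # -> data = [7, 8, 5, 24, 4]
data.append(60)  # -> data = [7, 8, 5, 24, 4, 60]
data.pop(0)  # -> data = [8, 5, 24, 4, 60]
data[1] = data[0] + data[-1]  # -> data = [8, 68, 24, 4, 60]
ans = data  # -> ans = [8, 68, 24, 4, 60]

Answer: [8, 68, 24, 4, 60]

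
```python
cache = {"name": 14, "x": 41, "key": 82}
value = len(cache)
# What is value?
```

Trace (tracking value):
cache = {'name': 14, 'x': 41, 'key': 82}  # -> cache = {'name': 14, 'x': 41, 'key': 82}
value = len(cache)  # -> value = 3

Answer: 3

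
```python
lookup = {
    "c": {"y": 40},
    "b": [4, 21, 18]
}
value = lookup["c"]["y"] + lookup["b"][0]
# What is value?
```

Answer: 44

Derivation:
Trace (tracking value):
lookup = {'c': {'y': 40}, 'b': [4, 21, 18]}  # -> lookup = {'c': {'y': 40}, 'b': [4, 21, 18]}
value = lookup['c']['y'] + lookup['b'][0]  # -> value = 44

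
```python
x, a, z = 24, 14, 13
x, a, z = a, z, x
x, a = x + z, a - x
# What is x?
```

Trace (tracking x):
x, a, z = (24, 14, 13)  # -> x = 24, a = 14, z = 13
x, a, z = (a, z, x)  # -> x = 14, a = 13, z = 24
x, a = (x + z, a - x)  # -> x = 38, a = -1

Answer: 38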